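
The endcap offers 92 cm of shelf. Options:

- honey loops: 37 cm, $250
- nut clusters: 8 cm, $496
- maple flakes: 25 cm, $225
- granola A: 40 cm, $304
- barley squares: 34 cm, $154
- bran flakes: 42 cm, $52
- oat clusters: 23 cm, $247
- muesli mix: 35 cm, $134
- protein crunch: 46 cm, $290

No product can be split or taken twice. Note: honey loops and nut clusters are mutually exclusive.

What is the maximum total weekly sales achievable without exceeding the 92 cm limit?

1122

Ranking by ratio (weekly sales/cm): nut clusters 62.00, oat clusters 10.74, maple flakes 9.00, granola A 7.60.
Best packing: nut clusters + maple flakes + barley squares + oat clusters — 90 cm, 1122 total.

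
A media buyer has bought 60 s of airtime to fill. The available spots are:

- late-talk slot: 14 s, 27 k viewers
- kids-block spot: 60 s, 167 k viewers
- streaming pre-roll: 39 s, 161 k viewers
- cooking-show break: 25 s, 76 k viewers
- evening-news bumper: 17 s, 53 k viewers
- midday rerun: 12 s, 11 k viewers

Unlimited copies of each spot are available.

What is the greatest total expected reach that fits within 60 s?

Best packing: streaming pre-roll + evening-news bumper — 56 s, 214 total.
That's the maximum — no swap from here does better than 214.

214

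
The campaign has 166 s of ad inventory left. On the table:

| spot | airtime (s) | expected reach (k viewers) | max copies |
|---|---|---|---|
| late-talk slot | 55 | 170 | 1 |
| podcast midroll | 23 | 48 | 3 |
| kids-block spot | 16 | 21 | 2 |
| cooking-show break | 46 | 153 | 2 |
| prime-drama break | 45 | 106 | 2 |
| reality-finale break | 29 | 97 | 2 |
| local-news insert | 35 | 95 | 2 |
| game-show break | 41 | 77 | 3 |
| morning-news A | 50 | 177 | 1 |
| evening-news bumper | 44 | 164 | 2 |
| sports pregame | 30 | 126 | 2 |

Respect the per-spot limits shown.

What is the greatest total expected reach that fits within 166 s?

610

The ratio heuristic lands on kids-block spot + 2×evening-news bumper + 2×sports pregame (601) but leaves 2 s idle.
Dropping kids-block spot and evening-news bumper frees 60 s; slotting in 2×reality-finale break (58 s) lifts the total to 610 at 162 s.
No other feasible combination exceeds 610.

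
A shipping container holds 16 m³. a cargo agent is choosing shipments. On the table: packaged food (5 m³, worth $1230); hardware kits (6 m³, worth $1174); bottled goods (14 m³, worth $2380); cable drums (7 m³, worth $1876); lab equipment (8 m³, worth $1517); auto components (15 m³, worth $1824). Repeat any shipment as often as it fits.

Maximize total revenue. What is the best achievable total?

3752

Taking 2×cable drums: 14 m³ used, 3752 in revenue.
No other feasible combination exceeds 3752.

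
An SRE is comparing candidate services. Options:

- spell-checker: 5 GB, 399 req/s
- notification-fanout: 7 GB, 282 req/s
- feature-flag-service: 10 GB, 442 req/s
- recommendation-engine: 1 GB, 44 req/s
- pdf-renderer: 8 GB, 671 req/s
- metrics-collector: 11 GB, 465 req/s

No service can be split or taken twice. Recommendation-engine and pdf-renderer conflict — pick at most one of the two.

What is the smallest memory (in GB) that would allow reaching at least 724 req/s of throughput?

13

Need the lightest bundle worth ≥ 724.
Taking spell-checker + notification-fanout + recommendation-engine gives 725 (≥ 724) for 13 GB.
Any bundle with less than 13 GB falls short of 724.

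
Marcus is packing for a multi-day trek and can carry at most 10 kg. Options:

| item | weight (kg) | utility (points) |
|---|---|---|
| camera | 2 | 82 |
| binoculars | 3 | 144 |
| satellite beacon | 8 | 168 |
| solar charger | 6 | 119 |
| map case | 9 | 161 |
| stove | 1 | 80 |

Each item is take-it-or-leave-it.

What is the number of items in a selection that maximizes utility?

3

The maximum utility within 10 kg is 343.
binoculars + solar charger + stove hits 343 at 10 kg.
Any selection reaching 343 contains exactly 3 items.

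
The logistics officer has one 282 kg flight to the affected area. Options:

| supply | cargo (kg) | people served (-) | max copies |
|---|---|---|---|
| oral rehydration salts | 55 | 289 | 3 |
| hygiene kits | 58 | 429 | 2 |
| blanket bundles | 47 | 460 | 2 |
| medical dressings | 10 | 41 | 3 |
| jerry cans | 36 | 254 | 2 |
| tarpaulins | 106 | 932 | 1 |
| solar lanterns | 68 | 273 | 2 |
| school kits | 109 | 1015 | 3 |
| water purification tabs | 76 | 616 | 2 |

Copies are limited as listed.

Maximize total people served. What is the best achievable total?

2551

2×blanket bundles + school kits + water purification tabs uses 279 of the 282 kg and totals 2551.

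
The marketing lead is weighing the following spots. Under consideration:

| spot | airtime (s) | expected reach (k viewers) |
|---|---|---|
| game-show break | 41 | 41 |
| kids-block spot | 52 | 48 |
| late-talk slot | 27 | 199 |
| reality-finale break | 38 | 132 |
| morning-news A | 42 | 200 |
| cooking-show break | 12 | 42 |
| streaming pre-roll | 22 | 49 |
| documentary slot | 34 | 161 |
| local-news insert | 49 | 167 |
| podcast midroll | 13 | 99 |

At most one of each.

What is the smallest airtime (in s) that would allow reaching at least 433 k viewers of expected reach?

74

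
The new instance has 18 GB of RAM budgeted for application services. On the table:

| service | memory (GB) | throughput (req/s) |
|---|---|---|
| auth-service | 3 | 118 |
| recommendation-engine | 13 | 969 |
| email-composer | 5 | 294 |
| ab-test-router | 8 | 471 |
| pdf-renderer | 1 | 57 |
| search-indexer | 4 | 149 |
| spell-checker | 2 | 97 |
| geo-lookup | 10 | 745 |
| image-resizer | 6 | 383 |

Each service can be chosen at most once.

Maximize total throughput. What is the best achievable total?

1263

Density check — recommendation-engine 74.54, geo-lookup 74.50, image-resizer 63.83, ab-test-router 58.88 are the best per GB.
Taking recommendation-engine + email-composer: 18 GB used, 1263 in throughput.
No other feasible combination exceeds 1263.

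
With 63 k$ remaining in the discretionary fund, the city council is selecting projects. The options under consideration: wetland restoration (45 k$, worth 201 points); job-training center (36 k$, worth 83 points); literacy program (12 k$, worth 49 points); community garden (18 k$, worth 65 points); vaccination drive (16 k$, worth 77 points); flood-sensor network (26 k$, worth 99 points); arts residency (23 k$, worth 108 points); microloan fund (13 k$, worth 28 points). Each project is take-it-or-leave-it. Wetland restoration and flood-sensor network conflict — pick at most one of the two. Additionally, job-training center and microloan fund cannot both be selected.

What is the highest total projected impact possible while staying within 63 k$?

Density check — vaccination drive 4.81, arts residency 4.70, wetland restoration 4.47 are the best per k$.
Filling by ratio: literacy program + vaccination drive + arts residency for 234, with 12 k$ left unused.
Replace literacy program and arts residency with wetland restoration: the trade gains 44 net, giving 278 at 61 k$.
No other feasible combination exceeds 278.

278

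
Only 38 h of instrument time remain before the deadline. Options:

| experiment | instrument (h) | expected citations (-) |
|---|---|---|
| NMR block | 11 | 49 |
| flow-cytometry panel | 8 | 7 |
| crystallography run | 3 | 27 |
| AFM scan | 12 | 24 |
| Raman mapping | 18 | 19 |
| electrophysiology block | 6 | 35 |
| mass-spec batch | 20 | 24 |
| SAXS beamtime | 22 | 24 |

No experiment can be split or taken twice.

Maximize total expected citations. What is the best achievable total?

135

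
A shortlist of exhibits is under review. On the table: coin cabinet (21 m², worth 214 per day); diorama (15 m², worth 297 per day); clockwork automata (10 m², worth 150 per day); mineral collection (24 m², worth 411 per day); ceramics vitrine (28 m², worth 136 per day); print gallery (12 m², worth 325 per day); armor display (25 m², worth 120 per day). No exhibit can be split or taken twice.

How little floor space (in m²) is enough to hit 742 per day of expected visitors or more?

Look for the lowest-floor combination reaching 742.
diorama + clockwork automata + print gallery: 772 expected visitors at 37 m².
No combination under 37 m² hits 742.

37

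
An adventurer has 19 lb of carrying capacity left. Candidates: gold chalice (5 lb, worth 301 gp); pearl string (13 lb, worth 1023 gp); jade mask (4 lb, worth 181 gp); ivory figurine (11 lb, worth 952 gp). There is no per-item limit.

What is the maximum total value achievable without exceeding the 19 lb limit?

1324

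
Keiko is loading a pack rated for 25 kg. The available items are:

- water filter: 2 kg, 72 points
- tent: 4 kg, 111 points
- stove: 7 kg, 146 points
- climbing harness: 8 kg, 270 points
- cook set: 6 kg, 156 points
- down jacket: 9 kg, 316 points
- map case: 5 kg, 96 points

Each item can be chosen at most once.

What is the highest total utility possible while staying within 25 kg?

814

By utility per kg: water filter 36.00, down jacket 35.11, climbing harness 33.75, tent 27.75 lead.
Taking the top-ratio items first gives water filter + tent + climbing harness + down jacket for 769 (23 kg).
The 4 kg tied up in tent is better spent on cook set — total rises to 814 (25 kg).
Runner-up water filter + tent + climbing harness + down jacket tops out at 769.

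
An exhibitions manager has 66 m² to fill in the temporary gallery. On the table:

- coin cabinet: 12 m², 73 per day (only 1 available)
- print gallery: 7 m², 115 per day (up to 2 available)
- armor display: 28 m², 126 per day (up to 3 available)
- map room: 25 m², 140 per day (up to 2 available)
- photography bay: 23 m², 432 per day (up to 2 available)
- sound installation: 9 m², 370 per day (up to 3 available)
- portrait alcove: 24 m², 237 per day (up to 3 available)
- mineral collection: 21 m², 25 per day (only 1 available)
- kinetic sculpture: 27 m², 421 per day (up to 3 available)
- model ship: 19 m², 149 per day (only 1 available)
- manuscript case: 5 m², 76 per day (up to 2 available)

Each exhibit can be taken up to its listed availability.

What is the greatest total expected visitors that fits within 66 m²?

1772

By expected visitors per m²: sound installation 41.11, photography bay 18.78, print gallery 16.43, kinetic sculpture 15.59 lead.
The ratio ordering already packs tightly: 2×print gallery + photography bay + 3×sound installation, 64 m², 1772.
Every other selection either busts 66 m² or exceeds an availability limit or fails to beat 1772.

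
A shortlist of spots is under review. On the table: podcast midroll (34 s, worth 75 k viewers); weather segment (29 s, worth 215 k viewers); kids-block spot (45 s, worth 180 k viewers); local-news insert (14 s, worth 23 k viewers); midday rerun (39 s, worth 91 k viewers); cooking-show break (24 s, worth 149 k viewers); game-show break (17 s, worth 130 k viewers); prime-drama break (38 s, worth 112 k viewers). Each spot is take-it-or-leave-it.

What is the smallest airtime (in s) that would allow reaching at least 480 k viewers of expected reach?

Need the lightest bundle worth ≥ 480.
Taking weather segment + cooking-show break + game-show break gives 494 (≥ 480) for 70 s.
No combination under 70 s hits 480.

70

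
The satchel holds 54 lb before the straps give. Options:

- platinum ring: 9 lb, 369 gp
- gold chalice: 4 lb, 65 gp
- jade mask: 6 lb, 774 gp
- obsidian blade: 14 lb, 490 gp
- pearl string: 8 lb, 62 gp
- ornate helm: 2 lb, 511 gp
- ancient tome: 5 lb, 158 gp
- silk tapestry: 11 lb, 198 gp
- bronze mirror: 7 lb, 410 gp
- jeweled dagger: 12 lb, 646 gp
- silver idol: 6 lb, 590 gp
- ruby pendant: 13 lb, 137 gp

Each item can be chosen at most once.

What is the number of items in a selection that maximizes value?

7

Optimal total is 3579.
For example jade mask + obsidian blade + ornate helm + ancient tome + bronze mirror + jeweled dagger + silver idol achieves it, using 52 lb.
All optima have 7 items.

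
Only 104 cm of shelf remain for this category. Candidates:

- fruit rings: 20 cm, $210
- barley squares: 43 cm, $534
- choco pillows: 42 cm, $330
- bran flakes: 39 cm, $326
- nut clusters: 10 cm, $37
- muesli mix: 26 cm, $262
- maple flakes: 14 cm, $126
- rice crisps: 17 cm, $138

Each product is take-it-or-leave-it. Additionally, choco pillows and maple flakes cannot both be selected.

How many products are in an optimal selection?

4

The maximum weekly sales within 104 cm is 1132.
For example fruit rings + barley squares + muesli mix + maple flakes achieves it, using 103 cm.
Any selection reaching 1132 contains exactly 4 products.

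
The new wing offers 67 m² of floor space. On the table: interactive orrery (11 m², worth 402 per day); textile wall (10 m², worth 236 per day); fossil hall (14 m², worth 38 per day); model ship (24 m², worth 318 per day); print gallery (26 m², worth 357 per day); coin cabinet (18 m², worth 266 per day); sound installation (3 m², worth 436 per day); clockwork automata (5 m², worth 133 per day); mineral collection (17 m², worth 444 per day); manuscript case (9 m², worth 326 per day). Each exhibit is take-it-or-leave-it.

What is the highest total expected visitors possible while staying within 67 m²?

2007

Ranking by ratio (expected visitors/m²): sound installation 145.33, interactive orrery 36.55, manuscript case 36.22.
Filling by ratio: interactive orrery + textile wall + sound installation + clockwork automata + mineral collection + manuscript case for 1977, with 12 m² left unused.
The 10 m² tied up in textile wall is better spent on coin cabinet — total rises to 2007 (63 m²).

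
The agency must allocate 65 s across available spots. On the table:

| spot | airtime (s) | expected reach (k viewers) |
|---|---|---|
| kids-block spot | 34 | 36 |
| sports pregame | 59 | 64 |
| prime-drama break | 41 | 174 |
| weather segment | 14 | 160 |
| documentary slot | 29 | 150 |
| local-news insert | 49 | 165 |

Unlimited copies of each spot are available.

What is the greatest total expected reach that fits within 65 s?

By expected reach per s: weather segment 11.43, documentary slot 5.17, prime-drama break 4.24, local-news insert 3.37 lead.
Best packing: 4×weather segment — 56 s, 640 total.

640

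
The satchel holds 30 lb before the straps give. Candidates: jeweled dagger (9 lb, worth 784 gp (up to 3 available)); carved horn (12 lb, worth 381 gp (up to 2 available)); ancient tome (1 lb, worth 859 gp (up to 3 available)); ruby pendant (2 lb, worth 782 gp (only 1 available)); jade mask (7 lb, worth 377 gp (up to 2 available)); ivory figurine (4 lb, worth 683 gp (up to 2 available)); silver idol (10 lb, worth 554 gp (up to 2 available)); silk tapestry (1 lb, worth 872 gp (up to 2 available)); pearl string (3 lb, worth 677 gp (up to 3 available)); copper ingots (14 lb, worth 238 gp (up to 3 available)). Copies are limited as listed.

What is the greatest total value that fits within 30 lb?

Greedy by ratio would take 3×ancient tome + ruby pendant + 2×ivory figurine + 2×silk tapestry + 3×pearl string: 24 lb used, total 8500.
Replace pearl string with jeweled dagger: the trade gains 107 net, giving 8607 at 30 lb.

8607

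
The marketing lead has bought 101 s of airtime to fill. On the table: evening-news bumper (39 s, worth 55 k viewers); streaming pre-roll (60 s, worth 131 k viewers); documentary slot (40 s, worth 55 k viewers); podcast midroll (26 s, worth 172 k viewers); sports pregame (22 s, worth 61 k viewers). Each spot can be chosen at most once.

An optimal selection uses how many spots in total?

2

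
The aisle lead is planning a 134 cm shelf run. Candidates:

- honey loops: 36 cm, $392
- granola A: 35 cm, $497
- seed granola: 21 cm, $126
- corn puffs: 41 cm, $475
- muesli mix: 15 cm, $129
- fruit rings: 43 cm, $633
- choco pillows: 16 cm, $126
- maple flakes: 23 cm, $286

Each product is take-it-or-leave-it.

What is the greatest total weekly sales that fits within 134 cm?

1734

Density check — fruit rings 14.72, granola A 14.20, maple flakes 12.43 are the best per cm.
Taking the top-ratio products first gives granola A + muesli mix + fruit rings + choco pillows + maple flakes for 1671 (132 cm).
Replace choco pillows and maple flakes with corn puffs: the trade gains 63 net, giving 1734 at 134 cm.
Runner-up granola A + muesli mix + fruit rings + choco pillows + maple flakes tops out at 1671.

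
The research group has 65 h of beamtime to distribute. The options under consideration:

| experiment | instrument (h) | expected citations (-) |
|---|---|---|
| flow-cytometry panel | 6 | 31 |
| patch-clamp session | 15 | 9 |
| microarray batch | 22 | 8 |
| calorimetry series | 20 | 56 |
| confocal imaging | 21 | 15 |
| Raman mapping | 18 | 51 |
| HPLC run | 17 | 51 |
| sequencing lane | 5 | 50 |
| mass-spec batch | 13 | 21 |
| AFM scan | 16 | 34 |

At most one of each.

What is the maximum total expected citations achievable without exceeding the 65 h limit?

222

Taking the top-ratio experiments first gives flow-cytometry panel + Raman mapping + HPLC run + sequencing lane + AFM scan for 217 (62 h).
Replace HPLC run with calorimetry series: the trade gains 5 net, giving 222 at 65 h.
Nothing else within 65 h beats 222.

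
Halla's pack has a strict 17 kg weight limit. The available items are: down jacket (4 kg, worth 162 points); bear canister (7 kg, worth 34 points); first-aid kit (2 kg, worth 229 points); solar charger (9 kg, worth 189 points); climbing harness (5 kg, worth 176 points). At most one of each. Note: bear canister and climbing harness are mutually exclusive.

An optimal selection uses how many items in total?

3

Optimal total is 594.
For example first-aid kit + solar charger + climbing harness achieves it, using 16 kg.
Every optimal selection uses 3 items.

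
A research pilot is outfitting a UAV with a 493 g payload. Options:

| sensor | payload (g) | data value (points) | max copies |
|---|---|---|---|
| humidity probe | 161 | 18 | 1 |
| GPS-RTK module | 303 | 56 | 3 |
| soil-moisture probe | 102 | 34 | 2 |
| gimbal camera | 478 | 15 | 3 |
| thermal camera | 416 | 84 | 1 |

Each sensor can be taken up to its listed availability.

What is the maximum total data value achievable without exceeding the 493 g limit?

By data value per g: soil-moisture probe 0.33, thermal camera 0.20, GPS-RTK module 0.18 lead.
Filling by ratio: humidity probe + 2×soil-moisture probe for 86, with 128 g left unused.
Dropping humidity probe and soil-moisture probe frees 263 g; slotting in GPS-RTK module (303 g) lifts the total to 90 at 405 g.

90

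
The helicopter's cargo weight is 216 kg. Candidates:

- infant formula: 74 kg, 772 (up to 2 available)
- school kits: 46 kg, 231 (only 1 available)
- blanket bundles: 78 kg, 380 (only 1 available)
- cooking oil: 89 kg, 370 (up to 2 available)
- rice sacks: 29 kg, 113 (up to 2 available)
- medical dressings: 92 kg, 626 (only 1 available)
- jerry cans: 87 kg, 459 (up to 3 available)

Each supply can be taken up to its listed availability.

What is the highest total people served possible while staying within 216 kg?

1775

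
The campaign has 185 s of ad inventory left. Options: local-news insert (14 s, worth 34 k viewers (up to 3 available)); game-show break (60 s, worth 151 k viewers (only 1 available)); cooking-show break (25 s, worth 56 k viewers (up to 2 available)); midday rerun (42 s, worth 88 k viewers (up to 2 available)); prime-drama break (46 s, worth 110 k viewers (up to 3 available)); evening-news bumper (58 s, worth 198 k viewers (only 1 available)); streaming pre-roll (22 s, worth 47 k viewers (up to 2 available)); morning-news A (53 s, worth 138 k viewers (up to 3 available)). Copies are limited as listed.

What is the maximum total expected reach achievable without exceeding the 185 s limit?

A density-first pass picks local-news insert + evening-news bumper + 2×morning-news A — 508 at 178 s.
Dropping morning-news A frees 53 s; slotting in game-show break (60 s) lifts the total to 521 at 185 s.
Nothing else within 185 s beats 521.

521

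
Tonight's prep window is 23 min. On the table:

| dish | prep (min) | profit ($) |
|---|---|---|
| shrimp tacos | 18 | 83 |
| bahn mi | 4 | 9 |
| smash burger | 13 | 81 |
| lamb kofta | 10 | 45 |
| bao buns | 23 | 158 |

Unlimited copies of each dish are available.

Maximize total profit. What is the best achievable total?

Best packing: bao buns — 23 min, 158 total.
No other feasible combination exceeds 158.

158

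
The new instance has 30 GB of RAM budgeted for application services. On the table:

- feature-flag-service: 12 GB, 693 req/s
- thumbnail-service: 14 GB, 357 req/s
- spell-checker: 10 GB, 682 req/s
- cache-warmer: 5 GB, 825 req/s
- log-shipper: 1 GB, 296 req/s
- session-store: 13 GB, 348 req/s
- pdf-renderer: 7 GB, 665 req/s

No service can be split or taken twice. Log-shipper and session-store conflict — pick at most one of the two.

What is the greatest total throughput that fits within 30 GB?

Filling by ratio: spell-checker + cache-warmer + log-shipper + pdf-renderer for 2468, with 7 GB left unused.
The 7 GB tied up in pdf-renderer is better spent on feature-flag-service — total rises to 2496 (28 GB).

2496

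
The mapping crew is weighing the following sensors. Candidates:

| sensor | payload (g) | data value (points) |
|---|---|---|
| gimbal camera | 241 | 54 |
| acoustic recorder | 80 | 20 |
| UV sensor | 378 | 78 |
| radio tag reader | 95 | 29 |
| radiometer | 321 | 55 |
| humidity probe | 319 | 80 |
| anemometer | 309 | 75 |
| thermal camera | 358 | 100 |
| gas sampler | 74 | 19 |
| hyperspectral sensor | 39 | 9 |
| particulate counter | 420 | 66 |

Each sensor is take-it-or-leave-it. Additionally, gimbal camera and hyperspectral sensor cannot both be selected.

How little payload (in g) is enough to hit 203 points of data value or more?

762

Need the lightest bundle worth ≥ 203.
radio tag reader + anemometer + thermal camera reaches 204 using 762 g.
Below 762 g the best achievable stays under 203.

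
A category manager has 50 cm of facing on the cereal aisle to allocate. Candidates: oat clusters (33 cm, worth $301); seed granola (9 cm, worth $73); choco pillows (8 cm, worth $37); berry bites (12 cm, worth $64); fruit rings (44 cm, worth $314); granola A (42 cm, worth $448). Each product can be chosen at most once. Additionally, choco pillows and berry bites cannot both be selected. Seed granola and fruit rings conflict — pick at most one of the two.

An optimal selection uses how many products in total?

2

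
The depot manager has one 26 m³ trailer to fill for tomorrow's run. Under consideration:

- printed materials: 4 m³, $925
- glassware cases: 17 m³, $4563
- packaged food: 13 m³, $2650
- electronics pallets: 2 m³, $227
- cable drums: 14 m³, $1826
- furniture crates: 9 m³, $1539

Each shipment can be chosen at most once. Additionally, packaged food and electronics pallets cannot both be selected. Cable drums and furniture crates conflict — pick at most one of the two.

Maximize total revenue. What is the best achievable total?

6102

Greedy by ratio would take printed materials + glassware cases + electronics pallets: 23 m³ used, total 5715.
Replace printed materials and electronics pallets with furniture crates: the trade gains 387 net, giving 6102 at 26 m³.
That's the maximum — no feasible swap from here does better than 6102.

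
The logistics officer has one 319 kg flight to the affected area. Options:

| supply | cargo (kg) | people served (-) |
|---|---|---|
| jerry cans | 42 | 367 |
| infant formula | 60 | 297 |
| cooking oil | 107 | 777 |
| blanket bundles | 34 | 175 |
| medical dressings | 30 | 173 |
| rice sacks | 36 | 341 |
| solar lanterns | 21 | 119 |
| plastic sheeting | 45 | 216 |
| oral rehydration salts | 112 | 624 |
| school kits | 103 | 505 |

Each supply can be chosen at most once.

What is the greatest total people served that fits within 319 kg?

By people served per kg: rice sacks 9.47, jerry cans 8.74, cooking oil 7.26, medical dressings 5.77 lead.
Taking the top-ratio supplies first gives jerry cans + cooking oil + blanket bundles + medical dressings + rice sacks + solar lanterns + plastic sheeting for 2168 (315 kg).
The 109 kg tied up in blanket bundles and medical dressings and plastic sheeting is better spent on oral rehydration salts — total rises to 2228 (318 kg).

2228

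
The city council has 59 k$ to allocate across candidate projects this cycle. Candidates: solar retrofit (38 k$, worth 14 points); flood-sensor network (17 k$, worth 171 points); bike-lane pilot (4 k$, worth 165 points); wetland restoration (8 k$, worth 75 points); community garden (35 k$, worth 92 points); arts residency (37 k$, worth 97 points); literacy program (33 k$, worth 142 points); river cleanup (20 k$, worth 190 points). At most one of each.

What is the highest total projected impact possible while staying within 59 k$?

601

The ratio ordering already packs tightly: flood-sensor network + bike-lane pilot + wetland restoration + river cleanup, 49 k$, 601.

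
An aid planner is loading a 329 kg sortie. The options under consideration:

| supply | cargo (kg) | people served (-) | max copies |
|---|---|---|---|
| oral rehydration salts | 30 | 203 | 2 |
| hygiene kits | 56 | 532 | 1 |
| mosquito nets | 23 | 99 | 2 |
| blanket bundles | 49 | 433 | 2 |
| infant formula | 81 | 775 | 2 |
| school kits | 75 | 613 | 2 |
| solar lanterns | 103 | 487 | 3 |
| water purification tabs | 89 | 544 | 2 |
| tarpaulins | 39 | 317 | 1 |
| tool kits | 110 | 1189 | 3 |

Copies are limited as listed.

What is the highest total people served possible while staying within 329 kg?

3343

Ranking by ratio (people served/kg): tool kits 10.81, infant formula 9.57, hygiene kits 9.50, blanket bundles 8.84.
Taking the top-ratio supplies first gives mosquito nets + infant formula + 2×tool kits for 3252 (324 kg).
Dropping mosquito nets and infant formula frees 104 kg; slotting in hygiene kits + blanket bundles (105 kg) lifts the total to 3343 at 325 kg.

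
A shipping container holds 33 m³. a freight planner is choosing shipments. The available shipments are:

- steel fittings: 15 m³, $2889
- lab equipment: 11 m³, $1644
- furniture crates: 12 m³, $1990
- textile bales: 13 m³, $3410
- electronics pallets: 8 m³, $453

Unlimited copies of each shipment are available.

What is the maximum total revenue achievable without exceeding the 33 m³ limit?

Density check — textile bales 262.31, steel fittings 192.60, furniture crates 165.83, lab equipment 149.45 are the best per m³.
Best packing: 2×textile bales — 26 m³, 6820 total.
That's the maximum — no swap from here does better than 6820.

6820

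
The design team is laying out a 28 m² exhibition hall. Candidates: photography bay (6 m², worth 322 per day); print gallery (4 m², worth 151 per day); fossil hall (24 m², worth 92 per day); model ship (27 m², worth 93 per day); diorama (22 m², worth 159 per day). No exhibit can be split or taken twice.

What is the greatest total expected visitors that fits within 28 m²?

481

Ranking by ratio (expected visitors/m²): photography bay 53.67, print gallery 37.75, diorama 7.23.
Taking the top-ratio exhibits first gives photography bay + print gallery for 473 (10 m²).
Dropping print gallery frees 4 m²; slotting in diorama (22 m²) lifts the total to 481 at 28 m².
Every other selection either busts 28 m² or fails to beat 481.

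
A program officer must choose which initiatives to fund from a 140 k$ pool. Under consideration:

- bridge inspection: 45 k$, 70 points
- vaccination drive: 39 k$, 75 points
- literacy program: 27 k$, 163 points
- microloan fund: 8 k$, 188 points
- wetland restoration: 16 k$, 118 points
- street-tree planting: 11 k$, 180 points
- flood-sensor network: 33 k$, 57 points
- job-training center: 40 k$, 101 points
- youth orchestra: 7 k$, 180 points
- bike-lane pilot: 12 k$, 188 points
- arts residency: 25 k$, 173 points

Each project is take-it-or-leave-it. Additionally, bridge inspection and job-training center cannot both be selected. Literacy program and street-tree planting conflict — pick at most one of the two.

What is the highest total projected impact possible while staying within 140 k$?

Taking microloan fund + wetland restoration + street-tree planting + job-training center + youth orchestra + bike-lane pilot + arts residency: 119 k$ used, 1128 in projected impact.

1128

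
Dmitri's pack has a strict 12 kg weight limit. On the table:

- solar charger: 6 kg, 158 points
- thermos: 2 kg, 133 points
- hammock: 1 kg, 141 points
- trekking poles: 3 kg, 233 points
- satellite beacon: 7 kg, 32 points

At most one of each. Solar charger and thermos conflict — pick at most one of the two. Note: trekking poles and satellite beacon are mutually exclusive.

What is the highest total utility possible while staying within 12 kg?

Best packing: solar charger + hammock + trekking poles — 10 kg, 532 total.

532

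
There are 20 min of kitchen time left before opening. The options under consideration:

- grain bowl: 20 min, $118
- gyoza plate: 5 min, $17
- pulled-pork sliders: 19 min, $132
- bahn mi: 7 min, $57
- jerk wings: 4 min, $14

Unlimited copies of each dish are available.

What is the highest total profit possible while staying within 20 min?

132

By profit per min: bahn mi 8.14, pulled-pork sliders 6.95, grain bowl 5.90, jerk wings 3.50 lead.
Taking the top-ratio dishes first gives 2×bahn mi + jerk wings for 128 (18 min).
The 18 min tied up in 2×bahn mi and jerk wings is better spent on pulled-pork sliders — total rises to 132 (19 min).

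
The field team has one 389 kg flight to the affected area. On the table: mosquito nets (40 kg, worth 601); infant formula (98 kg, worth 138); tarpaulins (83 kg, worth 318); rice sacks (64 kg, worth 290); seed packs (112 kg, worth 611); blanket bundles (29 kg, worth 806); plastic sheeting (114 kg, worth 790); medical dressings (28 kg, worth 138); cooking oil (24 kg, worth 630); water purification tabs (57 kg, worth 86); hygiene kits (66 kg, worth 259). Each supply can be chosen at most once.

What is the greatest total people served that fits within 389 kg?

Filling by ratio: mosquito nets + seed packs + blanket bundles + plastic sheeting + medical dressings + cooking oil for 3576, with 42 kg left unused.
Replace medical dressings with rice sacks: the trade gains 152 net, giving 3728 at 383 kg.
Every other selection either busts 389 kg or fails to beat 3728.

3728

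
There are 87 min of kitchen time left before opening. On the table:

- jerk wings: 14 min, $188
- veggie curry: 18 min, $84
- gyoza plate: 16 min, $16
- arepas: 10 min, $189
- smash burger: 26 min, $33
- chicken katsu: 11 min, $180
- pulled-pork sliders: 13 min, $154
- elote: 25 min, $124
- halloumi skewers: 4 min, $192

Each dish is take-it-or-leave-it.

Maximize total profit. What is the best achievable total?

1027

Taking jerk wings + arepas + chicken katsu + pulled-pork sliders + elote + halloumi skewers: 77 min used, 1027 in profit.
The spare 10 min is too small for any remaining dish, and no exchange beats 1027.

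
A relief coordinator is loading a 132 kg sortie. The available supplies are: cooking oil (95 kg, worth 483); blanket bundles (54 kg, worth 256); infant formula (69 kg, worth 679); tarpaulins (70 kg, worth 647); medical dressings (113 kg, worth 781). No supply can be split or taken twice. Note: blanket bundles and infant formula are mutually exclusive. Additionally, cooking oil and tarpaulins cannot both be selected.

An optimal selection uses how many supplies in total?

Best achievable people served is 903.
One optimal bundle: blanket bundles + tarpaulins (124 kg).
All optima have 2 supplies.

2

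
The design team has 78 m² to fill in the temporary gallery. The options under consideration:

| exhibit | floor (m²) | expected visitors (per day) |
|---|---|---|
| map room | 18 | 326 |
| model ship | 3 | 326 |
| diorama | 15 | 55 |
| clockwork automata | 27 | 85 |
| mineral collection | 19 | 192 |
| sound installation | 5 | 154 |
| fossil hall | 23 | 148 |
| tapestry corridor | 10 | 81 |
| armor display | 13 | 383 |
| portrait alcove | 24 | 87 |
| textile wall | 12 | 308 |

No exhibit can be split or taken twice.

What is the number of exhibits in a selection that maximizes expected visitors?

6

Optimal total is 1689.
map room + model ship + mineral collection + sound installation + armor display + textile wall hits 1689 at 70 m².
Every optimal selection uses 6 exhibits.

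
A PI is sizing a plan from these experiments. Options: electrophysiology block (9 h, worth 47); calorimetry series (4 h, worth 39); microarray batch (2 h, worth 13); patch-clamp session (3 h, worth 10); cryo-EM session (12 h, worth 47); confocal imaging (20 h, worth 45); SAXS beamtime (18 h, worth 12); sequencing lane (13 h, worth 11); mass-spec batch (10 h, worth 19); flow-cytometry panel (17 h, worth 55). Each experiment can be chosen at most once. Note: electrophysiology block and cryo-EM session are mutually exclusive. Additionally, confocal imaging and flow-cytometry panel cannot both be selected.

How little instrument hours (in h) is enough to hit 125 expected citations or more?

Look for the lowest-instrument combination reaching 125.
electrophysiology block + calorimetry series + microarray batch + patch-clamp session + mass-spec batch: 128 expected citations at 28 h.
No combination under 28 h hits 125.

28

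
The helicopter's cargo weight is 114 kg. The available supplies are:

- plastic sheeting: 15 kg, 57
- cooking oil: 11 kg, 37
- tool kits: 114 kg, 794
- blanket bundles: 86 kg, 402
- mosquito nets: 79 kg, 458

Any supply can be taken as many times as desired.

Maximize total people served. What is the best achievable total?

The ratio ordering already packs tightly: tool kits, 114 kg, 794.

794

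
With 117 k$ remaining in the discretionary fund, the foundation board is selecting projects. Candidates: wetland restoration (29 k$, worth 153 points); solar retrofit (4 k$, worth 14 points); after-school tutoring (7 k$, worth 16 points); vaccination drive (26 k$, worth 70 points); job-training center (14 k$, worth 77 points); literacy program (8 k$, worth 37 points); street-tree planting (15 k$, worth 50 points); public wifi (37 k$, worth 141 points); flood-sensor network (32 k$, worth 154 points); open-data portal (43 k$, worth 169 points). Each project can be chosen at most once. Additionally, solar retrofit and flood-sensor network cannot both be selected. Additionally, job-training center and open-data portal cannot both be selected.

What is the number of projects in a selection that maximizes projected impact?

4

The maximum projected impact within 117 k$ is 525.
For example wetland restoration + job-training center + public wifi + flood-sensor network achieves it, using 112 k$.
Any selection reaching 525 contains exactly 4 projects.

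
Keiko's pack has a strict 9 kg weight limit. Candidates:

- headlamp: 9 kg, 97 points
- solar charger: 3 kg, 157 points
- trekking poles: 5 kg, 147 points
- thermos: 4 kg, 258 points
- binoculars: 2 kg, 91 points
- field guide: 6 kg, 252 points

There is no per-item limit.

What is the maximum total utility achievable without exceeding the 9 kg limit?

516

Density check — thermos 64.50, solar charger 52.33, binoculars 45.50 are the best per kg.
Taking 2×thermos: 8 kg used, 516 in utility.
Nothing else within 9 kg beats 516.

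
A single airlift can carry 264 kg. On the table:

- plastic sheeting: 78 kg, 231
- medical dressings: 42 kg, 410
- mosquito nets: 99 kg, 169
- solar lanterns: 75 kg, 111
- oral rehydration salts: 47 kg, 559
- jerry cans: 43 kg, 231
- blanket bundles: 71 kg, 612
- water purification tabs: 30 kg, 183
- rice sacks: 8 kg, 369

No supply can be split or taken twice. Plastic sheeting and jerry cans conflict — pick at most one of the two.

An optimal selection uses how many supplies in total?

Optimal total is 2364.
One optimal bundle: medical dressings + oral rehydration salts + jerry cans + blanket bundles + water purification tabs + rice sacks (241 kg).
Every optimal selection uses 6 supplies.

6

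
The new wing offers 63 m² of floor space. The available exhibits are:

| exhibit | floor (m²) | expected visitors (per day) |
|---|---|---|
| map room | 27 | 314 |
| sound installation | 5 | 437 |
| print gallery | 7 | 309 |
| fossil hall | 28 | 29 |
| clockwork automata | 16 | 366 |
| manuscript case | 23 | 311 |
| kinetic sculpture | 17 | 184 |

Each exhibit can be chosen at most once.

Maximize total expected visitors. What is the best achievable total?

Ranking by ratio (expected visitors/m²): sound installation 87.40, print gallery 44.14, clockwork automata 22.88, manuscript case 13.52.
The ratio heuristic lands on sound installation + print gallery + clockwork automata + manuscript case (1423) but leaves 12 m² idle.
Replace manuscript case with map room: the trade gains 3 net, giving 1426 at 55 m².
The closest alternative, sound installation + print gallery + clockwork automata + manuscript case, reaches only 1423.

1426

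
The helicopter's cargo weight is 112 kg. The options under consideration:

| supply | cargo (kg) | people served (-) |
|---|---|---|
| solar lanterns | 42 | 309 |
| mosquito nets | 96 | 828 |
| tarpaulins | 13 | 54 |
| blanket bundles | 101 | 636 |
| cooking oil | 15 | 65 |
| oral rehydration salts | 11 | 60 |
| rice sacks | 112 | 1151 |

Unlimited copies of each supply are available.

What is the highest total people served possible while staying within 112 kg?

1151

Rice sacks uses 112 of the 112 kg and totals 1151.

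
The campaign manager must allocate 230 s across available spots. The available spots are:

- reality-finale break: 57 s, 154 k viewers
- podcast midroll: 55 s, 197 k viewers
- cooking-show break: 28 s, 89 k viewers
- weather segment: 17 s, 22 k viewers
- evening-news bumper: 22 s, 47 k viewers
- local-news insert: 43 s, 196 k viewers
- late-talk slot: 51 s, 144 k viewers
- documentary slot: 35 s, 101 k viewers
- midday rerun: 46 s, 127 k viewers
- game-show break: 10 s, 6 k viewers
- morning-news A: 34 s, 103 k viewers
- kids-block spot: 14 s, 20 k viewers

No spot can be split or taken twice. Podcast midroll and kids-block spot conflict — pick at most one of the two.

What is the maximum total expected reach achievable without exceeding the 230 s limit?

767

Greedy by ratio would take podcast midroll + cooking-show break + evening-news bumper + local-news insert + documentary slot + game-show break + morning-news A: 227 s used, total 739.
Using the slack differently, podcast midroll + local-news insert + late-talk slot + midday rerun + morning-news A comes to 767 at 229 s.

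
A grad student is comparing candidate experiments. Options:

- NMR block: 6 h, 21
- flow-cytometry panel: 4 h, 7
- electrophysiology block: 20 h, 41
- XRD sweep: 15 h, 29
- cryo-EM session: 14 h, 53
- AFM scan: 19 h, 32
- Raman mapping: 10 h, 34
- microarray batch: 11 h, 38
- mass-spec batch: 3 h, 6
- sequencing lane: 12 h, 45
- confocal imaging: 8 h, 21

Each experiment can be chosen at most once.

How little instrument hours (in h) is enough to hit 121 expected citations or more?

35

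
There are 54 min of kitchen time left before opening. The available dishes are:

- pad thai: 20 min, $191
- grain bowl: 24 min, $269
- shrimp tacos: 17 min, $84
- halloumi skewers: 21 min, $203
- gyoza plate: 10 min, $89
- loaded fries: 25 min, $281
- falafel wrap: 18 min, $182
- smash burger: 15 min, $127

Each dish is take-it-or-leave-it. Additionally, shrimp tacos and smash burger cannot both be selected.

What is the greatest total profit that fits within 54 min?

Ranking by ratio (profit/min): loaded fries 11.24, grain bowl 11.21, falafel wrap 10.11.
Taking the top-ratio dishes first gives grain bowl + loaded fries for 550 (49 min).
Dropping grain bowl frees 24 min; slotting in gyoza plate + falafel wrap (28 min) lifts the total to 552 at 53 min.
Nothing else feasible within 54 min beats 552.

552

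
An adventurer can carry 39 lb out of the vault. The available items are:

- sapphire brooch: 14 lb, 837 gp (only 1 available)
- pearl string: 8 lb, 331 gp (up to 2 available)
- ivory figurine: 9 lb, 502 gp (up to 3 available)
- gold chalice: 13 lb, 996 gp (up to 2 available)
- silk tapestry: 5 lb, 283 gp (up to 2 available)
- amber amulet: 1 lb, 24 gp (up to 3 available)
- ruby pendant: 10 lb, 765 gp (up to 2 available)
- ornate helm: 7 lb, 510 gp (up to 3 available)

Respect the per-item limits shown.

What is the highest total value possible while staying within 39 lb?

2833

Greedy by ratio would take 2×gold chalice + 3×amber amulet + ruby pendant: 39 lb used, total 2829.
Reworking the packing: silk tapestry + 2×ruby pendant + 2×ornate helm uses 39 lb and improves the total to 2833.
No other feasible combination exceeds 2833.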